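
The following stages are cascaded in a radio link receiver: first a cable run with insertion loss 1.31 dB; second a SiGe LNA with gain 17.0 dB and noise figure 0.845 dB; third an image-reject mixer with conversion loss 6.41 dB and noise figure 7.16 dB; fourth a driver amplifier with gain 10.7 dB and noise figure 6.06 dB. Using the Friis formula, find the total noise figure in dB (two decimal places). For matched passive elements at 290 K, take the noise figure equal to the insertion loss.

Convert to linear (a loss of L dB is a gain of −L dB): F_i = 10^(NF_i/10), G_i = 10^(G_i,dB/10)
  Stage 1: F_1 = 10^(1.31/10) = 1.352, G_1 = 10^(−1.31/10) = 0.7396
  Stage 2: F_2 = 10^(0.845/10) = 1.215, G_2 = 10^(17.0/10) = 50.12
  Stage 3: F_3 = 10^(7.16/10) = 5.200, G_3 = 10^(−6.41/10) = 0.2286
  Stage 4: F_4 = 10^(6.06/10) = 4.036, G_4 = 10^(10.7/10) = 11.75
Friis cascade:
  F = 1.352 + (1.215 − 1)/0.7396 + (5.200 − 1)/37.07 + (4.036 − 1)/8.472 = 2.114
NF = 10 log₁₀(2.114) = 3.25 dB

3.25 dB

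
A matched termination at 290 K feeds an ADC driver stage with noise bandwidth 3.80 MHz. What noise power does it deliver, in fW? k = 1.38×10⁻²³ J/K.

P_n = kTB = 1.38×10⁻²³ × 290 × 3.80×10⁶ = 1.52×10⁻¹⁴ W = 15.2 fW

15.2 fW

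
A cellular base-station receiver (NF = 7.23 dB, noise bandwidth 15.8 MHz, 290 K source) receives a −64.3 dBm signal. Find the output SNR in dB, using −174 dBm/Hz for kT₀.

Noise floor: N = −174 + 10 log₁₀(B) + NF
10 log₁₀(1.58×10⁷) = 71.99 dB
N = −174 + 71.99 + 7.23 = −94.78 dBm
SNR = P_sig − N = −64.3 − (−94.78) = 30.48 dB → 30.5 dB

30.5 dB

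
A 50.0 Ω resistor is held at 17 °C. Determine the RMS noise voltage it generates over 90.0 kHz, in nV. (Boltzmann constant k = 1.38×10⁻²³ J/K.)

T = 17 °C + 273.15 = 290.15 K
V_n = √(4kTRB)
4kTRB = 4 × 1.38×10⁻²³ × 290.15 × 5.00×10¹ × 9.00×10⁴ = 7.21×10⁻¹⁴ V²
V_n = √(7.21×10⁻¹⁴) = 2.68×10⁻⁷ V = 268 nV

268 nV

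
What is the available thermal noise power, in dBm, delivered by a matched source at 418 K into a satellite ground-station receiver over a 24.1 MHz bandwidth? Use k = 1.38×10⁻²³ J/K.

P_n = kTB = 1.38×10⁻²³ × 418 × 2.41×10⁷ = 1.39×10⁻¹³ W
In dBm: 10 log₁₀(1.39×10⁻¹³ / 10⁻³) = −98.6 dBm

−98.6 dBm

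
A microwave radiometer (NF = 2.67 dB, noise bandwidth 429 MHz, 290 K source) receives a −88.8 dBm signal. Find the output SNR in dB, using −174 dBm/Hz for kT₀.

−3.8 dB

Noise floor: N = −174 + 10 log₁₀(B) + NF
10 log₁₀(4.29×10⁸) = 86.32 dB
N = −174 + 86.32 + 2.67 = −85.01 dBm
SNR = P_sig − N = −88.8 − (−85.01) = −3.79 dB → −3.8 dB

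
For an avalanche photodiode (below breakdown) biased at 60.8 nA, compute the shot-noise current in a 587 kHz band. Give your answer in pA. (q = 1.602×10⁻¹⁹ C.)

107 pA

I_n = √(2qI·B)
2qI·B = 2 × 1.602×10⁻¹⁹ × 6.08×10⁻⁸ × 5.87×10⁵ = 1.14×10⁻²⁰ A²
I_n = √(1.14×10⁻²⁰) = 1.07×10⁻¹⁰ A = 107 pA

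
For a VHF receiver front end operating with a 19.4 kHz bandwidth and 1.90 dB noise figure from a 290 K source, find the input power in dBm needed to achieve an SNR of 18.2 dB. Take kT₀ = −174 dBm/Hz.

Sensitivity = −174 + 10 log₁₀(B) + NF + SNR_min
= −174 + 42.88 + 1.90 + 18.2
= −111.02 dBm → −111.0 dBm

−111.0 dBm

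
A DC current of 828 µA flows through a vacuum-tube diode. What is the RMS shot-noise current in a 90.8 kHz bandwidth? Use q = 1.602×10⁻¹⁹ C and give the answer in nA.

I_n = √(2qI·B)
2qI·B = 2 × 1.602×10⁻¹⁹ × 8.28×10⁻⁴ × 9.08×10⁴ = 2.41×10⁻¹⁷ A²
I_n = √(2.41×10⁻¹⁷) = 4.91×10⁻⁹ A = 4.91 nA

4.91 nA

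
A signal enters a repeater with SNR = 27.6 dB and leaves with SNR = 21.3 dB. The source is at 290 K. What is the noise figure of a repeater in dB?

NF (dB) = SNR_in(dB) − SNR_out(dB) when the source is at T₀
NF = 27.6 − 21.3 = 6.3 dB

6.3 dB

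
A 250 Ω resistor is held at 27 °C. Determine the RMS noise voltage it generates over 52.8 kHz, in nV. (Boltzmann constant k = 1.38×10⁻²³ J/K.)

468 nV

T = 27 °C + 273.15 = 300.15 K
V_n = √(4kTRB)
4kTRB = 4 × 1.38×10⁻²³ × 300.15 × 2.50×10² × 5.28×10⁴ = 2.19×10⁻¹³ V²
V_n = √(2.19×10⁻¹³) = 4.68×10⁻⁷ V = 468 nV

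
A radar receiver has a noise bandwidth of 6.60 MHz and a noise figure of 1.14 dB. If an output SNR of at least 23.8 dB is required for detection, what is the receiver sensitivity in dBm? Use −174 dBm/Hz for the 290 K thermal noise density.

Sensitivity = −174 + 10 log₁₀(B) + NF + SNR_min
= −174 + 68.2 + 1.14 + 23.8
= −80.86 dBm → −80.9 dBm

−80.9 dBm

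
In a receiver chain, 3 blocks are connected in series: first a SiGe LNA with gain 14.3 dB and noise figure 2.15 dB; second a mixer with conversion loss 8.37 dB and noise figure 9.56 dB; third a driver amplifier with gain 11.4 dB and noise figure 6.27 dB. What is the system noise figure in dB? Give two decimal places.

4.42 dB

Convert to linear (a loss of L dB is a gain of −L dB): F_i = 10^(NF_i/10), G_i = 10^(G_i,dB/10)
  Stage 1: F_1 = 10^(2.15/10) = 1.641, G_1 = 10^(14.3/10) = 26.92
  Stage 2: F_2 = 10^(9.56/10) = 9.036, G_2 = 10^(−8.37/10) = 0.1455
  Stage 3: F_3 = 10^(6.27/10) = 4.236, G_3 = 10^(11.4/10) = 13.80
Friis cascade:
  F = 1.641 + (9.036 − 1)/26.92 + (4.236 − 1)/3.917 = 2.765
NF = 10 log₁₀(2.765) = 4.42 dB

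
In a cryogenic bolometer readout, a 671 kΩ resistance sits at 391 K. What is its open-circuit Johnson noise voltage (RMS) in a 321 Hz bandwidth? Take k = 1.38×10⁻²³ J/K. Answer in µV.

V_n = √(4kTRB)
4kTRB = 4 × 1.38×10⁻²³ × 391 × 6.71×10⁵ × 3.21×10² = 4.65×10⁻¹² V²
V_n = √(4.65×10⁻¹²) = 2.16×10⁻⁶ V = 2.16 µV

2.16 µV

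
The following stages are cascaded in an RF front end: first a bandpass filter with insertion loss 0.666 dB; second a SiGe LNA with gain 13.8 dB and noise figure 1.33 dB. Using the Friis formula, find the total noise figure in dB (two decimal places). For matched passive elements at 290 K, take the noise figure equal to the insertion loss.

Convert to linear (a loss of L dB is a gain of −L dB): F_i = 10^(NF_i/10), G_i = 10^(G_i,dB/10)
  Stage 1: F_1 = 10^(0.666/10) = 1.166, G_1 = 10^(−0.666/10) = 0.8578
  Stage 2: F_2 = 10^(1.33/10) = 1.358, G_2 = 10^(13.8/10) = 23.99
Friis cascade:
  F = 1.166 + (1.358 − 1)/0.8578 = 1.583
NF = 10 log₁₀(1.583) = 2.00 dB

2.00 dB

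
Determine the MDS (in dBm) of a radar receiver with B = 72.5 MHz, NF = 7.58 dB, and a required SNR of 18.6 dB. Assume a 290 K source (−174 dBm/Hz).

−69.2 dBm

Sensitivity = −174 + 10 log₁₀(B) + NF + SNR_min
= −174 + 78.6 + 7.58 + 18.6
= −69.22 dBm → −69.2 dBm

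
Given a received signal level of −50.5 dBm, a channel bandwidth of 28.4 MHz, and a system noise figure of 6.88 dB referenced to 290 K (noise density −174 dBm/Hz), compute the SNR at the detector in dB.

Noise floor: N = −174 + 10 log₁₀(B) + NF
10 log₁₀(2.84×10⁷) = 74.53 dB
N = −174 + 74.53 + 6.88 = −92.59 dBm
SNR = P_sig − N = −50.5 − (−92.59) = 42.09 dB → 42.1 dB

42.1 dB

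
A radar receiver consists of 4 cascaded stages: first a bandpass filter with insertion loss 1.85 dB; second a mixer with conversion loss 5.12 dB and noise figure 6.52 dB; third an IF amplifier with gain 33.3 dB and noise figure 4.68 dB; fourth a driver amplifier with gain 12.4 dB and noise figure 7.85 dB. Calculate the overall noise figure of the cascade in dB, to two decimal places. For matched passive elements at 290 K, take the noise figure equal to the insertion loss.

Convert to linear (a loss of L dB is a gain of −L dB): F_i = 10^(NF_i/10), G_i = 10^(G_i,dB/10)
  Stage 1: F_1 = 10^(1.85/10) = 1.531, G_1 = 10^(−1.85/10) = 0.6531
  Stage 2: F_2 = 10^(6.52/10) = 4.487, G_2 = 10^(−5.12/10) = 0.3076
  Stage 3: F_3 = 10^(4.68/10) = 2.938, G_3 = 10^(33.3/10) = 2138
  Stage 4: F_4 = 10^(7.85/10) = 6.095, G_4 = 10^(12.4/10) = 17.38
Friis cascade:
  F = 1.531 + (4.487 − 1)/0.6531 + (2.938 − 1)/0.2009 + (6.095 − 1)/429.5 = 16.53
NF = 10 log₁₀(16.53) = 12.18 dB

12.18 dB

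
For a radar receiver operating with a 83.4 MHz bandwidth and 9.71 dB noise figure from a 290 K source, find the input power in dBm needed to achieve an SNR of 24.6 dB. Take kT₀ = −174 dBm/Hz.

Sensitivity = −174 + 10 log₁₀(B) + NF + SNR_min
= −174 + 79.21 + 9.71 + 24.6
= −60.48 dBm → −60.5 dBm

−60.5 dBm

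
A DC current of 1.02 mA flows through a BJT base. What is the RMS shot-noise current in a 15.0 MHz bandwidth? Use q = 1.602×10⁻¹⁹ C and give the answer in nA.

70.0 nA

I_n = √(2qI·B)
2qI·B = 2 × 1.602×10⁻¹⁹ × 1.02×10⁻³ × 1.50×10⁷ = 4.90×10⁻¹⁵ A²
I_n = √(4.90×10⁻¹⁵) = 7.00×10⁻⁸ A = 70.0 nA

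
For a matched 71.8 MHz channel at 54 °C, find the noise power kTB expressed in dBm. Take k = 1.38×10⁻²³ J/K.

T = 54 °C + 273.15 = 327.15 K
P_n = kTB = 1.38×10⁻²³ × 327.15 × 7.18×10⁷ = 3.24×10⁻¹³ W
In dBm: 10 log₁₀(3.24×10⁻¹³ / 10⁻³) = −94.9 dBm

−94.9 dBm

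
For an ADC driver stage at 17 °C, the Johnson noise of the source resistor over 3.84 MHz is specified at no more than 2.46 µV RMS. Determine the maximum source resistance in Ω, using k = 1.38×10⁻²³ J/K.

98.4 Ω

T = 17 °C + 273.15 = 290.15 K
Johnson–Nyquist: V_n = √(4kTRB) ⇒ R = V_n² / (4kTB)
4kTB = 4 × 1.38×10⁻²³ × 290.15 × 3.84×10⁶ = 6.15×10⁻¹⁴
R = (2.46×10⁻⁶)² / 6.15×10⁻¹⁴ = 9.84×10¹ Ω = 98.4 Ω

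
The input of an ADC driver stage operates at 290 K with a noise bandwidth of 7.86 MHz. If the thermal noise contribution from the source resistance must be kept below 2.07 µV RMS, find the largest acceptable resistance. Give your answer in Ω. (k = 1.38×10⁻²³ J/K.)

34.1 Ω

Johnson–Nyquist: V_n = √(4kTRB) ⇒ R = V_n² / (4kTB)
4kTB = 4 × 1.38×10⁻²³ × 290 × 7.86×10⁶ = 1.26×10⁻¹³
R = (2.07×10⁻⁶)² / 1.26×10⁻¹³ = 3.41×10¹ Ω = 34.1 Ω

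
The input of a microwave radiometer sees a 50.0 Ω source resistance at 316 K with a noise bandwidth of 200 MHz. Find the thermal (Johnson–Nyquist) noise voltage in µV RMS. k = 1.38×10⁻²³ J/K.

13.2 µV

V_n = √(4kTRB)
4kTRB = 4 × 1.38×10⁻²³ × 316 × 5.00×10¹ × 2.00×10⁸ = 1.74×10⁻¹⁰ V²
V_n = √(1.74×10⁻¹⁰) = 1.32×10⁻⁵ V = 13.2 µV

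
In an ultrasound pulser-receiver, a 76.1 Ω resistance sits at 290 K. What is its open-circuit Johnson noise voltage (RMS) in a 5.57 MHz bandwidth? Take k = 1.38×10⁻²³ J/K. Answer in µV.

2.60 µV

V_n = √(4kTRB)
4kTRB = 4 × 1.38×10⁻²³ × 290 × 7.61×10¹ × 5.57×10⁶ = 6.79×10⁻¹² V²
V_n = √(6.79×10⁻¹²) = 2.60×10⁻⁶ V = 2.60 µV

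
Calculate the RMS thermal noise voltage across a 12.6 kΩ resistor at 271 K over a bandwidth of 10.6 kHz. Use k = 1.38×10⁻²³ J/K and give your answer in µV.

V_n = √(4kTRB)
4kTRB = 4 × 1.38×10⁻²³ × 271 × 1.26×10⁴ × 1.06×10⁴ = 2.00×10⁻¹² V²
V_n = √(2.00×10⁻¹²) = 1.41×10⁻⁶ V = 1.41 µV

1.41 µV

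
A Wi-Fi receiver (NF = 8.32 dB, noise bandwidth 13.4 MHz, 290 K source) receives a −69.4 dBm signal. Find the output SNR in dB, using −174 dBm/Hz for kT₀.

Noise floor: N = −174 + 10 log₁₀(B) + NF
10 log₁₀(1.34×10⁷) = 71.27 dB
N = −174 + 71.27 + 8.32 = −94.41 dBm
SNR = P_sig − N = −69.4 − (−94.41) = 25.01 dB → 25.0 dB

25.0 dB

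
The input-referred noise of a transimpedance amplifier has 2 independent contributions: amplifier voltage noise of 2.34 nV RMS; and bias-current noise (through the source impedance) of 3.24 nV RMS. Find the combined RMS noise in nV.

Uncorrelated sources add in power (mean-square): V_tot = √(ΣV_i²)
V_tot = √[(2.34×10⁻⁹)² + (3.24×10⁻⁹)²] = 4.00×10⁻⁹ V = 4.00 nV

4.00 nV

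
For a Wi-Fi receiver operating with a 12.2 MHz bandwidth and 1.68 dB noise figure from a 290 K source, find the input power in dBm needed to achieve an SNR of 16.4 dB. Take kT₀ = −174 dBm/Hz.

−85.1 dBm

Sensitivity = −174 + 10 log₁₀(B) + NF + SNR_min
= −174 + 70.86 + 1.68 + 16.4
= −85.06 dBm → −85.1 dBm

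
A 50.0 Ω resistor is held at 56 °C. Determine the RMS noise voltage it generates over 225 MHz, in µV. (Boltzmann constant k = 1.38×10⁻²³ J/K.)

14.3 µV

T = 56 °C + 273.15 = 329.15 K
V_n = √(4kTRB)
4kTRB = 4 × 1.38×10⁻²³ × 329.15 × 5.00×10¹ × 2.25×10⁸ = 2.04×10⁻¹⁰ V²
V_n = √(2.04×10⁻¹⁰) = 1.43×10⁻⁵ V = 14.3 µV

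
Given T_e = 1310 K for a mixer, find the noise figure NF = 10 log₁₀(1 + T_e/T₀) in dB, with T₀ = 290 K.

F = 1 + T_e/T₀ = 1 + 1310/290 = 5.51724
NF = 10 log₁₀(5.51724) = 7.42 dB

7.42 dB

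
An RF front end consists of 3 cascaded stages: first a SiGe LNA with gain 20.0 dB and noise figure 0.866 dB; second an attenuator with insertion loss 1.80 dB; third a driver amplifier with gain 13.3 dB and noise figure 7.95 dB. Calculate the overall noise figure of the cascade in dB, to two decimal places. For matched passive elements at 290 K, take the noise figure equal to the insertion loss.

1.16 dB

Convert to linear (a loss of L dB is a gain of −L dB): F_i = 10^(NF_i/10), G_i = 10^(G_i,dB/10)
  Stage 1: F_1 = 10^(0.866/10) = 1.221, G_1 = 10^(20.0/10) = 100.0
  Stage 2: F_2 = 10^(1.80/10) = 1.514, G_2 = 10^(−1.80/10) = 0.6607
  Stage 3: F_3 = 10^(7.95/10) = 6.237, G_3 = 10^(13.3/10) = 21.38
Friis cascade:
  F = 1.221 + (1.514 − 1)/100.0 + (6.237 − 1)/66.07 = 1.305
NF = 10 log₁₀(1.305) = 1.16 dB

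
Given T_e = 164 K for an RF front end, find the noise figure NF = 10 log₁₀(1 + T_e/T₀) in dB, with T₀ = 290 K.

F = 1 + T_e/T₀ = 1 + 164/290 = 1.56552
NF = 10 log₁₀(1.56552) = 1.95 dB

1.95 dB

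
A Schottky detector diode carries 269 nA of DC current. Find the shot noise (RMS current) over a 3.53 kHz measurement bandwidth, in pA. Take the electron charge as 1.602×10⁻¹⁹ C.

17.4 pA

I_n = √(2qI·B)
2qI·B = 2 × 1.602×10⁻¹⁹ × 2.69×10⁻⁷ × 3.53×10³ = 3.04×10⁻²² A²
I_n = √(3.04×10⁻²²) = 1.74×10⁻¹¹ A = 17.4 pA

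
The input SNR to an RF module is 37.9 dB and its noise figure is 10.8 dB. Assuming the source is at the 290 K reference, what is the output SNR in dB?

By definition F = SNR_in/SNR_out, so in dB: SNR_out = SNR_in − NF
SNR_out = 37.9 − 10.8 = 27.1 dB

27.1 dB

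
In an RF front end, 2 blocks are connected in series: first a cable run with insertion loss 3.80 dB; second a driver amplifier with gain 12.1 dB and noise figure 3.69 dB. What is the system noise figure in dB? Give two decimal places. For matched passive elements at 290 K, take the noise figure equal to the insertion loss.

7.49 dB

Convert to linear (a loss of L dB is a gain of −L dB): F_i = 10^(NF_i/10), G_i = 10^(G_i,dB/10)
  Stage 1: F_1 = 10^(3.80/10) = 2.399, G_1 = 10^(−3.80/10) = 0.4169
  Stage 2: F_2 = 10^(3.69/10) = 2.339, G_2 = 10^(12.1/10) = 16.22
Friis cascade:
  F = 2.399 + (2.339 − 1)/0.4169 = 5.610
NF = 10 log₁₀(5.610) = 7.49 dB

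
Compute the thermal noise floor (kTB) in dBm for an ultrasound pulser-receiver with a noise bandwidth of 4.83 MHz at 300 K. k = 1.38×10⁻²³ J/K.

P_n = kTB = 1.38×10⁻²³ × 300 × 4.83×10⁶ = 2.00×10⁻¹⁴ W
In dBm: 10 log₁₀(2.00×10⁻¹⁴ / 10⁻³) = −107.0 dBm

−107.0 dBm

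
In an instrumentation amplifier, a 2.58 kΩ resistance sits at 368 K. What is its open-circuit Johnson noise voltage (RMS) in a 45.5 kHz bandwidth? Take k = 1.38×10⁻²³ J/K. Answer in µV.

V_n = √(4kTRB)
4kTRB = 4 × 1.38×10⁻²³ × 368 × 2.58×10³ × 4.55×10⁴ = 2.38×10⁻¹² V²
V_n = √(2.38×10⁻¹²) = 1.54×10⁻⁶ V = 1.54 µV

1.54 µV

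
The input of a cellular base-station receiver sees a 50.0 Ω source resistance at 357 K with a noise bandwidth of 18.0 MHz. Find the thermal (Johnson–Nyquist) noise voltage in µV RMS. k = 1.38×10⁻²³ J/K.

4.21 µV

V_n = √(4kTRB)
4kTRB = 4 × 1.38×10⁻²³ × 357 × 5.00×10¹ × 1.80×10⁷ = 1.77×10⁻¹¹ V²
V_n = √(1.77×10⁻¹¹) = 4.21×10⁻⁶ V = 4.21 µV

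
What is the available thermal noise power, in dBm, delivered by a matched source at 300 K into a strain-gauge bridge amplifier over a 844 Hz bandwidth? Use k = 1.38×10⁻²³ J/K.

P_n = kTB = 1.38×10⁻²³ × 300 × 8.44×10² = 3.49×10⁻¹⁸ W
In dBm: 10 log₁₀(3.49×10⁻¹⁸ / 10⁻³) = −144.6 dBm

−144.6 dBm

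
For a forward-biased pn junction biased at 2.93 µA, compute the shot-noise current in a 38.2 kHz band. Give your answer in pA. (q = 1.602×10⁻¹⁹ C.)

189 pA

I_n = √(2qI·B)
2qI·B = 2 × 1.602×10⁻¹⁹ × 2.93×10⁻⁶ × 3.82×10⁴ = 3.59×10⁻²⁰ A²
I_n = √(3.59×10⁻²⁰) = 1.89×10⁻¹⁰ A = 189 pA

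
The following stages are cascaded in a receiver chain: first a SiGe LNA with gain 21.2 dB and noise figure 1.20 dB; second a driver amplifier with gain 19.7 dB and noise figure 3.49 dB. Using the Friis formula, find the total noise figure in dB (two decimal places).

1.23 dB

Convert to linear (a loss of L dB is a gain of −L dB): F_i = 10^(NF_i/10), G_i = 10^(G_i,dB/10)
  Stage 1: F_1 = 10^(1.20/10) = 1.318, G_1 = 10^(21.2/10) = 131.8
  Stage 2: F_2 = 10^(3.49/10) = 2.234, G_2 = 10^(19.7/10) = 93.33
Friis cascade:
  F = 1.318 + (2.234 − 1)/131.8 = 1.328
NF = 10 log₁₀(1.328) = 1.23 dB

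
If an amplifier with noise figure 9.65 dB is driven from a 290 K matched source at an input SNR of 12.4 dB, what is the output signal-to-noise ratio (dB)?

2.75 dB

By definition F = SNR_in/SNR_out, so in dB: SNR_out = SNR_in − NF
SNR_out = 12.4 − 9.65 = 2.75 dB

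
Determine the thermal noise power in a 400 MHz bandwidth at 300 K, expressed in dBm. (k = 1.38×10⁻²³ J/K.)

P_n = kTB = 1.38×10⁻²³ × 300 × 4.00×10⁸ = 1.66×10⁻¹² W
In dBm: 10 log₁₀(1.66×10⁻¹² / 10⁻³) = −87.8 dBm

−87.8 dBm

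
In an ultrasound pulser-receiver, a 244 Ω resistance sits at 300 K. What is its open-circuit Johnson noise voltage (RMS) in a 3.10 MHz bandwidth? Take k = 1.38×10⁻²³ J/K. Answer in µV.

3.54 µV

V_n = √(4kTRB)
4kTRB = 4 × 1.38×10⁻²³ × 300 × 2.44×10² × 3.10×10⁶ = 1.25×10⁻¹¹ V²
V_n = √(1.25×10⁻¹¹) = 3.54×10⁻⁶ V = 3.54 µV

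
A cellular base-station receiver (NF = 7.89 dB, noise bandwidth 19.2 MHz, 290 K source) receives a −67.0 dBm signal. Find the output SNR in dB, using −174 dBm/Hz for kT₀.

Noise floor: N = −174 + 10 log₁₀(B) + NF
10 log₁₀(1.92×10⁷) = 72.83 dB
N = −174 + 72.83 + 7.89 = −93.28 dBm
SNR = P_sig − N = −67.0 − (−93.28) = 26.28 dB → 26.3 dB

26.3 dB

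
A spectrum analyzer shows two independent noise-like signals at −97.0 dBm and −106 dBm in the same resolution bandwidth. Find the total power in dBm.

Convert to linear, add, convert back:
P₁ = 2.00×10⁻¹³ W, P₂ = 2.51×10⁻¹⁴ W
P_tot = 2.25×10⁻¹³ W → 10 log₁₀(P_tot / 10⁻³) = −96.5 dBm

−96.5 dBm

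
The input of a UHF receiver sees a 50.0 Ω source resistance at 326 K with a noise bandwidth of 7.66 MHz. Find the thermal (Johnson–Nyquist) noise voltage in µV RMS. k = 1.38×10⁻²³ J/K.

2.63 µV

V_n = √(4kTRB)
4kTRB = 4 × 1.38×10⁻²³ × 326 × 5.00×10¹ × 7.66×10⁶ = 6.89×10⁻¹² V²
V_n = √(6.89×10⁻¹²) = 2.63×10⁻⁶ V = 2.63 µV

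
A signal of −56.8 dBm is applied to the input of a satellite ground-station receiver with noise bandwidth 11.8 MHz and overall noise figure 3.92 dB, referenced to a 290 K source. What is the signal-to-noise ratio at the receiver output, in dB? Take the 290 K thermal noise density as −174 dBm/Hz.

42.6 dB

Noise floor: N = −174 + 10 log₁₀(B) + NF
10 log₁₀(1.18×10⁷) = 70.72 dB
N = −174 + 70.72 + 3.92 = −99.36 dBm
SNR = P_sig − N = −56.8 − (−99.36) = 42.56 dB → 42.6 dB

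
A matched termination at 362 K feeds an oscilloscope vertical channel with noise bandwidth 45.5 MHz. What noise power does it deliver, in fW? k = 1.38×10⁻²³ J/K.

227 fW

P_n = kTB = 1.38×10⁻²³ × 362 × 4.55×10⁷ = 2.27×10⁻¹³ W = 227 fW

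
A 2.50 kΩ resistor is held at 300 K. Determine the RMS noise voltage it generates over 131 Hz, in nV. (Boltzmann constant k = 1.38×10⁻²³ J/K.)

73.6 nV

V_n = √(4kTRB)
4kTRB = 4 × 1.38×10⁻²³ × 300 × 2.50×10³ × 1.31×10² = 5.42×10⁻¹⁵ V²
V_n = √(5.42×10⁻¹⁵) = 7.36×10⁻⁸ V = 73.6 nV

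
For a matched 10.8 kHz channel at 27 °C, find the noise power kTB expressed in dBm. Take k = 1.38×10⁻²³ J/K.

−133.5 dBm

T = 27 °C + 273.15 = 300.15 K
P_n = kTB = 1.38×10⁻²³ × 300.15 × 1.08×10⁴ = 4.47×10⁻¹⁷ W
In dBm: 10 log₁₀(4.47×10⁻¹⁷ / 10⁻³) = −133.5 dBm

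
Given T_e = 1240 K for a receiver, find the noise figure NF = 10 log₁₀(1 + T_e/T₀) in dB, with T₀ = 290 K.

7.22 dB

F = 1 + T_e/T₀ = 1 + 1240/290 = 5.27586
NF = 10 log₁₀(5.27586) = 7.22 dB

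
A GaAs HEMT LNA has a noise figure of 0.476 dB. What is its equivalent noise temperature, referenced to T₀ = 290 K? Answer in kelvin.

33.6 K

F = 10^(0.476/10) = 1.11584
T_e = (F − 1)·T₀ = (1.11584 − 1) × 290 = 33.6 K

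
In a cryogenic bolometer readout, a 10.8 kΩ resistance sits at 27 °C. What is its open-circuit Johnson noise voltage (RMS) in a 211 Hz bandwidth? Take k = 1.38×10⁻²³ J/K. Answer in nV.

194 nV

T = 27 °C + 273.15 = 300.15 K
V_n = √(4kTRB)
4kTRB = 4 × 1.38×10⁻²³ × 300.15 × 1.08×10⁴ × 2.11×10² = 3.78×10⁻¹⁴ V²
V_n = √(3.78×10⁻¹⁴) = 1.94×10⁻⁷ V = 194 nV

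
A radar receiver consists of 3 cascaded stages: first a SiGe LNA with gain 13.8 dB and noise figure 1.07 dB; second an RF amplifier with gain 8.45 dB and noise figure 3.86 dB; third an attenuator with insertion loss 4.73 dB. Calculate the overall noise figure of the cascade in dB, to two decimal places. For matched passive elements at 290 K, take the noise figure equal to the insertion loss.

Convert to linear (a loss of L dB is a gain of −L dB): F_i = 10^(NF_i/10), G_i = 10^(G_i,dB/10)
  Stage 1: F_1 = 10^(1.07/10) = 1.279, G_1 = 10^(13.8/10) = 23.99
  Stage 2: F_2 = 10^(3.86/10) = 2.432, G_2 = 10^(8.45/10) = 6.998
  Stage 3: F_3 = 10^(4.73/10) = 2.972, G_3 = 10^(−4.73/10) = 0.3365
Friis cascade:
  F = 1.279 + (2.432 − 1)/23.99 + (2.972 − 1)/167.9 = 1.351
NF = 10 log₁₀(1.351) = 1.31 dB

1.31 dB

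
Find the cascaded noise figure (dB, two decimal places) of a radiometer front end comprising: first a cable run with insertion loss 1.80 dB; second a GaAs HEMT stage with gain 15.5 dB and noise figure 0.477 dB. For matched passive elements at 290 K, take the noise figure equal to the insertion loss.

2.28 dB

Convert to linear (a loss of L dB is a gain of −L dB): F_i = 10^(NF_i/10), G_i = 10^(G_i,dB/10)
  Stage 1: F_1 = 10^(1.80/10) = 1.514, G_1 = 10^(−1.80/10) = 0.6607
  Stage 2: F_2 = 10^(0.477/10) = 1.116, G_2 = 10^(15.5/10) = 35.48
Friis cascade:
  F = 1.514 + (1.116 − 1)/0.6607 = 1.689
NF = 10 log₁₀(1.689) = 2.28 dB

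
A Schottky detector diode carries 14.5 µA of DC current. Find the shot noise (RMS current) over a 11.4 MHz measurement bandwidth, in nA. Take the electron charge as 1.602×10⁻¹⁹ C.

I_n = √(2qI·B)
2qI·B = 2 × 1.602×10⁻¹⁹ × 1.45×10⁻⁵ × 1.14×10⁷ = 5.30×10⁻¹⁷ A²
I_n = √(5.30×10⁻¹⁷) = 7.28×10⁻⁹ A = 7.28 nA

7.28 nA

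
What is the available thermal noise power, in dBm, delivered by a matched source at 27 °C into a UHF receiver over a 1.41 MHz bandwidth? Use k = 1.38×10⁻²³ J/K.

−112.3 dBm

T = 27 °C + 273.15 = 300.15 K
P_n = kTB = 1.38×10⁻²³ × 300.15 × 1.41×10⁶ = 5.84×10⁻¹⁵ W
In dBm: 10 log₁₀(5.84×10⁻¹⁵ / 10⁻³) = −112.3 dBm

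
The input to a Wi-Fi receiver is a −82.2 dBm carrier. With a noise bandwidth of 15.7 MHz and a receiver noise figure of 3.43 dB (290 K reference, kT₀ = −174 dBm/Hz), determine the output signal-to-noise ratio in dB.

16.4 dB

Noise floor: N = −174 + 10 log₁₀(B) + NF
10 log₁₀(1.57×10⁷) = 71.96 dB
N = −174 + 71.96 + 3.43 = −98.61 dBm
SNR = P_sig − N = −82.2 − (−98.61) = 16.41 dB → 16.4 dB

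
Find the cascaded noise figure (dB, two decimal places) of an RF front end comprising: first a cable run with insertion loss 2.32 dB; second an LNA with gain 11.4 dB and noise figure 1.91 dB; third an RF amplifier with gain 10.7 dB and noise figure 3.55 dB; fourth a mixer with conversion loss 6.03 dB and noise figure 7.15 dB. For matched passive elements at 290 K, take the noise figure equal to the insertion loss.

Convert to linear (a loss of L dB is a gain of −L dB): F_i = 10^(NF_i/10), G_i = 10^(G_i,dB/10)
  Stage 1: F_1 = 10^(2.32/10) = 1.706, G_1 = 10^(−2.32/10) = 0.5861
  Stage 2: F_2 = 10^(1.91/10) = 1.552, G_2 = 10^(11.4/10) = 13.80
  Stage 3: F_3 = 10^(3.55/10) = 2.265, G_3 = 10^(10.7/10) = 11.75
  Stage 4: F_4 = 10^(7.15/10) = 5.188, G_4 = 10^(−6.03/10) = 0.2495
Friis cascade:
  F = 1.706 + (1.552 − 1)/0.5861 + (2.265 − 1)/8.091 + (5.188 − 1)/95.06 = 2.849
NF = 10 log₁₀(2.849) = 4.55 dB

4.55 dB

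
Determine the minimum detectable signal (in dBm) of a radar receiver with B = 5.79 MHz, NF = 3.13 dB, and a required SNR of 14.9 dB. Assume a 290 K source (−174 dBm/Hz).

−88.3 dBm

Sensitivity = −174 + 10 log₁₀(B) + NF + SNR_min
= −174 + 67.63 + 3.13 + 14.9
= −88.34 dBm → −88.3 dBm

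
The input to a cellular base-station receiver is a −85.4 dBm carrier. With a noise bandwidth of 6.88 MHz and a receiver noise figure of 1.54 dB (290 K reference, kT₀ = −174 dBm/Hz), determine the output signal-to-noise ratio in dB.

18.7 dB

Noise floor: N = −174 + 10 log₁₀(B) + NF
10 log₁₀(6.88×10⁶) = 68.38 dB
N = −174 + 68.38 + 1.54 = −104.08 dBm
SNR = P_sig − N = −85.4 − (−104.08) = 18.68 dB → 18.7 dB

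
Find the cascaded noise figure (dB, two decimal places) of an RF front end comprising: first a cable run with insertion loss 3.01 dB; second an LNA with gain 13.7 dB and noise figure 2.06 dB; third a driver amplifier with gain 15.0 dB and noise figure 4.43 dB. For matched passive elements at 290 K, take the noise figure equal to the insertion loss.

Convert to linear (a loss of L dB is a gain of −L dB): F_i = 10^(NF_i/10), G_i = 10^(G_i,dB/10)
  Stage 1: F_1 = 10^(3.01/10) = 2.000, G_1 = 10^(−3.01/10) = 0.5000
  Stage 2: F_2 = 10^(2.06/10) = 1.607, G_2 = 10^(13.7/10) = 23.44
  Stage 3: F_3 = 10^(4.43/10) = 2.773, G_3 = 10^(15.0/10) = 31.62
Friis cascade:
  F = 2.000 + (1.607 − 1)/0.5000 + (2.773 − 1)/11.72 = 3.365
NF = 10 log₁₀(3.365) = 5.27 dB

5.27 dB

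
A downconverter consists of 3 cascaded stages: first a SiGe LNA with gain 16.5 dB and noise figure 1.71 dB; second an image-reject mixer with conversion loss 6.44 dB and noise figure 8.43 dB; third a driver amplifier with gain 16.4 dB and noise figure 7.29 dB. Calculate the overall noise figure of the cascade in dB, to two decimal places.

3.11 dB

Convert to linear (a loss of L dB is a gain of −L dB): F_i = 10^(NF_i/10), G_i = 10^(G_i,dB/10)
  Stage 1: F_1 = 10^(1.71/10) = 1.483, G_1 = 10^(16.5/10) = 44.67
  Stage 2: F_2 = 10^(8.43/10) = 6.966, G_2 = 10^(−6.44/10) = 0.2270
  Stage 3: F_3 = 10^(7.29/10) = 5.358, G_3 = 10^(16.4/10) = 43.65
Friis cascade:
  F = 1.483 + (6.966 − 1)/44.67 + (5.358 − 1)/10.14 = 2.046
NF = 10 log₁₀(2.046) = 3.11 dB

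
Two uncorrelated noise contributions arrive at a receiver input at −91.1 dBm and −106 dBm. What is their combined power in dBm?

Convert to linear, add, convert back:
P₁ = 7.76×10⁻¹³ W, P₂ = 2.51×10⁻¹⁴ W
P_tot = 8.01×10⁻¹³ W → 10 log₁₀(P_tot / 10⁻³) = −91.0 dBm

−91.0 dBm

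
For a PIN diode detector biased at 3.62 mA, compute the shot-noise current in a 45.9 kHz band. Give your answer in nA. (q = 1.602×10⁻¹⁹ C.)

I_n = √(2qI·B)
2qI·B = 2 × 1.602×10⁻¹⁹ × 3.62×10⁻³ × 4.59×10⁴ = 5.32×10⁻¹⁷ A²
I_n = √(5.32×10⁻¹⁷) = 7.30×10⁻⁹ A = 7.30 nA

7.30 nA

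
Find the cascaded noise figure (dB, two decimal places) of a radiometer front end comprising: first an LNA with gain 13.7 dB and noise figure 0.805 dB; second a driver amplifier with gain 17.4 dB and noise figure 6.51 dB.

Convert to linear (a loss of L dB is a gain of −L dB): F_i = 10^(NF_i/10), G_i = 10^(G_i,dB/10)
  Stage 1: F_1 = 10^(0.805/10) = 1.204, G_1 = 10^(13.7/10) = 23.44
  Stage 2: F_2 = 10^(6.51/10) = 4.477, G_2 = 10^(17.4/10) = 54.95
Friis cascade:
  F = 1.204 + (4.477 − 1)/23.44 = 1.352
NF = 10 log₁₀(1.352) = 1.31 dB

1.31 dB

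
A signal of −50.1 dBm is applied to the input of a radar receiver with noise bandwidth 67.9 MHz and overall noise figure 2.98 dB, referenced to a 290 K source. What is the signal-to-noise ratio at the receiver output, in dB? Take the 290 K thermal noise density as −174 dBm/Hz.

Noise floor: N = −174 + 10 log₁₀(B) + NF
10 log₁₀(6.79×10⁷) = 78.32 dB
N = −174 + 78.32 + 2.98 = −92.70 dBm
SNR = P_sig − N = −50.1 − (−92.70) = 42.60 dB → 42.6 dB

42.6 dB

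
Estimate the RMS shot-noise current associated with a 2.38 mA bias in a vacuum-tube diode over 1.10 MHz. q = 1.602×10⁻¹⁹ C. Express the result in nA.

29.0 nA

I_n = √(2qI·B)
2qI·B = 2 × 1.602×10⁻¹⁹ × 2.38×10⁻³ × 1.10×10⁶ = 8.39×10⁻¹⁶ A²
I_n = √(8.39×10⁻¹⁶) = 2.90×10⁻⁸ A = 29.0 nA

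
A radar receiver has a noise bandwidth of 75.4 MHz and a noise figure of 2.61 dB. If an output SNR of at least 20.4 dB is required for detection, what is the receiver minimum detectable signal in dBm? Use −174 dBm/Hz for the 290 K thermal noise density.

Sensitivity = −174 + 10 log₁₀(B) + NF + SNR_min
= −174 + 78.77 + 2.61 + 20.4
= −72.22 dBm → −72.2 dBm

−72.2 dBm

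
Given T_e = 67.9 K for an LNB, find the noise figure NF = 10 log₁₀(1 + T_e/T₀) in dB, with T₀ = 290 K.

F = 1 + T_e/T₀ = 1 + 67.9/290 = 1.23414
NF = 10 log₁₀(1.23414) = 0.914 dB

0.914 dB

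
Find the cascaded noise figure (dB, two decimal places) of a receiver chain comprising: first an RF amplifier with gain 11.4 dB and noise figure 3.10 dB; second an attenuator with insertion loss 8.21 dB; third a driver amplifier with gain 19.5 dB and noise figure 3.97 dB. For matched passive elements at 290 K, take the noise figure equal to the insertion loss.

Convert to linear (a loss of L dB is a gain of −L dB): F_i = 10^(NF_i/10), G_i = 10^(G_i,dB/10)
  Stage 1: F_1 = 10^(3.10/10) = 2.042, G_1 = 10^(11.4/10) = 13.80
  Stage 2: F_2 = 10^(8.21/10) = 6.622, G_2 = 10^(−8.21/10) = 0.1510
  Stage 3: F_3 = 10^(3.97/10) = 2.495, G_3 = 10^(19.5/10) = 89.13
Friis cascade:
  F = 2.042 + (6.622 − 1)/13.80 + (2.495 − 1)/2.084 = 3.166
NF = 10 log₁₀(3.166) = 5.01 dB

5.01 dB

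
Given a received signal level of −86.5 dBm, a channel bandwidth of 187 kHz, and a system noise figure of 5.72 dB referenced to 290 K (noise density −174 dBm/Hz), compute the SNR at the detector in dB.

29.1 dB

Noise floor: N = −174 + 10 log₁₀(B) + NF
10 log₁₀(1.87×10⁵) = 52.72 dB
N = −174 + 52.72 + 5.72 = −115.56 dBm
SNR = P_sig − N = −86.5 − (−115.56) = 29.06 dB → 29.1 dB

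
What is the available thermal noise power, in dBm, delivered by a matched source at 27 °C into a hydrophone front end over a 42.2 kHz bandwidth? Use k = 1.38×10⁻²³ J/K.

T = 27 °C + 273.15 = 300.15 K
P_n = kTB = 1.38×10⁻²³ × 300.15 × 4.22×10⁴ = 1.75×10⁻¹⁶ W
In dBm: 10 log₁₀(1.75×10⁻¹⁶ / 10⁻³) = −127.6 dBm

−127.6 dBm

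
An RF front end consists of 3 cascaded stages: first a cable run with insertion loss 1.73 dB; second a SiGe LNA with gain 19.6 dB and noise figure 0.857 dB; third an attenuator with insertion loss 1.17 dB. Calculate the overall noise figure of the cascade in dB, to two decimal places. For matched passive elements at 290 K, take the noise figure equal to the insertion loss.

Convert to linear (a loss of L dB is a gain of −L dB): F_i = 10^(NF_i/10), G_i = 10^(G_i,dB/10)
  Stage 1: F_1 = 10^(1.73/10) = 1.489, G_1 = 10^(−1.73/10) = 0.6714
  Stage 2: F_2 = 10^(0.857/10) = 1.218, G_2 = 10^(19.6/10) = 91.20
  Stage 3: F_3 = 10^(1.17/10) = 1.309, G_3 = 10^(−1.17/10) = 0.7638
Friis cascade:
  F = 1.489 + (1.218 − 1)/0.6714 + (1.309 − 1)/61.24 = 1.819
NF = 10 log₁₀(1.819) = 2.60 dB

2.60 dB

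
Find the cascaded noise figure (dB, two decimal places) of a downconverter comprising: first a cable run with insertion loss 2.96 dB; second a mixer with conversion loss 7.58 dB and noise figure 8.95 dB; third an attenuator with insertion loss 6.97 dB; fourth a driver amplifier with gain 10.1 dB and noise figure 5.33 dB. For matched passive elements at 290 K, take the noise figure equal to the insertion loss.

Convert to linear (a loss of L dB is a gain of −L dB): F_i = 10^(NF_i/10), G_i = 10^(G_i,dB/10)
  Stage 1: F_1 = 10^(2.96/10) = 1.977, G_1 = 10^(−2.96/10) = 0.5058
  Stage 2: F_2 = 10^(8.95/10) = 7.852, G_2 = 10^(−7.58/10) = 0.1746
  Stage 3: F_3 = 10^(6.97/10) = 4.977, G_3 = 10^(−6.97/10) = 0.2009
  Stage 4: F_4 = 10^(5.33/10) = 3.412, G_4 = 10^(10.1/10) = 10.23
Friis cascade:
  F = 1.977 + (7.852 − 1)/0.5058 + (4.977 − 1)/0.08831 + (3.412 − 1)/0.01774 = 196.5
NF = 10 log₁₀(196.5) = 22.93 dB

22.93 dB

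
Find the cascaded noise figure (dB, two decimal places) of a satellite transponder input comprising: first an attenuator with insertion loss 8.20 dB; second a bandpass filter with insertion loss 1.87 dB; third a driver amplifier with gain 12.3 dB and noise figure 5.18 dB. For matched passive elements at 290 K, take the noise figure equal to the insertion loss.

15.25 dB

Convert to linear (a loss of L dB is a gain of −L dB): F_i = 10^(NF_i/10), G_i = 10^(G_i,dB/10)
  Stage 1: F_1 = 10^(8.20/10) = 6.607, G_1 = 10^(−8.20/10) = 0.1514
  Stage 2: F_2 = 10^(1.87/10) = 1.538, G_2 = 10^(−1.87/10) = 0.6501
  Stage 3: F_3 = 10^(5.18/10) = 3.296, G_3 = 10^(12.3/10) = 16.98
Friis cascade:
  F = 6.607 + (1.538 − 1)/0.1514 + (3.296 − 1)/0.09840 = 33.50
NF = 10 log₁₀(33.50) = 15.25 dB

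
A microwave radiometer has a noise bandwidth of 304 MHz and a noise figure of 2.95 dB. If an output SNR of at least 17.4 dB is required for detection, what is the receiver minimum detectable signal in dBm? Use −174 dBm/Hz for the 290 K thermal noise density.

Sensitivity = −174 + 10 log₁₀(B) + NF + SNR_min
= −174 + 84.83 + 2.95 + 17.4
= −68.82 dBm → −68.8 dBm

−68.8 dBm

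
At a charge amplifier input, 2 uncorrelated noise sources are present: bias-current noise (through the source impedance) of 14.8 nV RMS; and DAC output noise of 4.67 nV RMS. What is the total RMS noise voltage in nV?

Uncorrelated sources add in power (mean-square): V_tot = √(ΣV_i²)
V_tot = √[(1.48×10⁻⁸)² + (4.67×10⁻⁹)²] = 1.55×10⁻⁸ V = 15.5 nV

15.5 nV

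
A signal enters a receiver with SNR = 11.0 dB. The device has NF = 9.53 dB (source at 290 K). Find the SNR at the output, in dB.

By definition F = SNR_in/SNR_out, so in dB: SNR_out = SNR_in − NF
SNR_out = 11.0 − 9.53 = 1.47 dB

1.47 dB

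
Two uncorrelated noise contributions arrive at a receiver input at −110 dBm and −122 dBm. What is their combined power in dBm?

−109.7 dBm

Convert to linear, add, convert back:
P₁ = 1.00×10⁻¹⁴ W, P₂ = 6.31×10⁻¹⁶ W
P_tot = 1.06×10⁻¹⁴ W → 10 log₁₀(P_tot / 10⁻³) = −109.7 dBm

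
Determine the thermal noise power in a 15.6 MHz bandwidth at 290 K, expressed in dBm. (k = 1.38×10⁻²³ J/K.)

P_n = kTB = 1.38×10⁻²³ × 290 × 1.56×10⁷ = 6.24×10⁻¹⁴ W
In dBm: 10 log₁₀(6.24×10⁻¹⁴ / 10⁻³) = −102.0 dBm

−102.0 dBm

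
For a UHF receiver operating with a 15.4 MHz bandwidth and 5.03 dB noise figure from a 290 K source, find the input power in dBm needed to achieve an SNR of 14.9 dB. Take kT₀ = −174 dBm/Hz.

Sensitivity = −174 + 10 log₁₀(B) + NF + SNR_min
= −174 + 71.88 + 5.03 + 14.9
= −82.19 dBm → −82.2 dBm

−82.2 dBm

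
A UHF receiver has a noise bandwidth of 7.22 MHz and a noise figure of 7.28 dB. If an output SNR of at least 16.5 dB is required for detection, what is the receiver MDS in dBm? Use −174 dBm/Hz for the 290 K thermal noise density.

Sensitivity = −174 + 10 log₁₀(B) + NF + SNR_min
= −174 + 68.59 + 7.28 + 16.5
= −81.63 dBm → −81.6 dBm

−81.6 dBm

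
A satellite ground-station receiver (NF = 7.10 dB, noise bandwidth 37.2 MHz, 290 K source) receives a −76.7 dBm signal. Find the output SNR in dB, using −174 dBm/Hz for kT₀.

14.5 dB

Noise floor: N = −174 + 10 log₁₀(B) + NF
10 log₁₀(3.72×10⁷) = 75.71 dB
N = −174 + 75.71 + 7.10 = −91.19 dBm
SNR = P_sig − N = −76.7 − (−91.19) = 14.49 dB → 14.5 dB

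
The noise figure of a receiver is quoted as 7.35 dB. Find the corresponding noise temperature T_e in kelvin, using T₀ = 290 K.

1285 K

F = 10^(7.35/10) = 5.4325
T_e = (F − 1)·T₀ = (5.4325 − 1) × 290 = 1285 K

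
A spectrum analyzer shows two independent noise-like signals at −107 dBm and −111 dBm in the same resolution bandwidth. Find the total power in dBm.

Convert to linear, add, convert back:
P₁ = 2.00×10⁻¹⁴ W, P₂ = 7.94×10⁻¹⁵ W
P_tot = 2.79×10⁻¹⁴ W → 10 log₁₀(P_tot / 10⁻³) = −105.5 dBm

−105.5 dBm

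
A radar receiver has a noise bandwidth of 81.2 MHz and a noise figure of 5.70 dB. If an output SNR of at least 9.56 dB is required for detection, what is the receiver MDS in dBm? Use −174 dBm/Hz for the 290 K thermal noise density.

Sensitivity = −174 + 10 log₁₀(B) + NF + SNR_min
= −174 + 79.1 + 5.70 + 9.56
= −79.64 dBm → −79.6 dBm

−79.6 dBm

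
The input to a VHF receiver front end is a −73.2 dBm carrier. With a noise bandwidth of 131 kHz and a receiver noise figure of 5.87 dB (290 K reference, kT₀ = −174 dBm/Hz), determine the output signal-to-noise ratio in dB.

43.8 dB

Noise floor: N = −174 + 10 log₁₀(B) + NF
10 log₁₀(1.31×10⁵) = 51.17 dB
N = −174 + 51.17 + 5.87 = −116.96 dBm
SNR = P_sig − N = −73.2 − (−116.96) = 43.76 dB → 43.8 dB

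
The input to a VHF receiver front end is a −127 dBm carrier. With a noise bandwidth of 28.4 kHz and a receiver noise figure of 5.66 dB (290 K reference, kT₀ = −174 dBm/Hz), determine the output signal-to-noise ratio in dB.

−3.2 dB

Noise floor: N = −174 + 10 log₁₀(B) + NF
10 log₁₀(2.84×10⁴) = 44.53 dB
N = −174 + 44.53 + 5.66 = −123.81 dBm
SNR = P_sig − N = −127 − (−123.81) = −3.19 dB → −3.2 dB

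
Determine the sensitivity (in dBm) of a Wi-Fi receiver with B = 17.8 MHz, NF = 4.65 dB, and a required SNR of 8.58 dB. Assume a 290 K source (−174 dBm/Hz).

Sensitivity = −174 + 10 log₁₀(B) + NF + SNR_min
= −174 + 72.5 + 4.65 + 8.58
= −88.27 dBm → −88.3 dBm

−88.3 dBm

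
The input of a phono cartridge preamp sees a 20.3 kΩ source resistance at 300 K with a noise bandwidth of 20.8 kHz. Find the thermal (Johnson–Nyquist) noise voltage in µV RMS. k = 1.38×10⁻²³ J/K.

2.64 µV

V_n = √(4kTRB)
4kTRB = 4 × 1.38×10⁻²³ × 300 × 2.03×10⁴ × 2.08×10⁴ = 6.99×10⁻¹² V²
V_n = √(6.99×10⁻¹²) = 2.64×10⁻⁶ V = 2.64 µV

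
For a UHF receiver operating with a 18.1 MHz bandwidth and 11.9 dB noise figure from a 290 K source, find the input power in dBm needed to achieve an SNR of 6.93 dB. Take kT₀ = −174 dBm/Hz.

−82.6 dBm

Sensitivity = −174 + 10 log₁₀(B) + NF + SNR_min
= −174 + 72.58 + 11.9 + 6.93
= −82.59 dBm → −82.6 dBm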